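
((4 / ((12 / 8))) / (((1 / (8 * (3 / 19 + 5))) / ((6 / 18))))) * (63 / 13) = 43904 / 247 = 177.75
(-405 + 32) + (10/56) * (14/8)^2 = -23837/64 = -372.45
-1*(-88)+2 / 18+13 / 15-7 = 3689 / 45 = 81.98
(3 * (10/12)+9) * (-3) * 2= -69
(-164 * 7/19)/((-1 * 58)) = 574/551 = 1.04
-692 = -692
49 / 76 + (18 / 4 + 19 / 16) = 1925 / 304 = 6.33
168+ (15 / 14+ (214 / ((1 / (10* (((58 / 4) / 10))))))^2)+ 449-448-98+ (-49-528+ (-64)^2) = 134850801 / 14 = 9632200.07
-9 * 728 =-6552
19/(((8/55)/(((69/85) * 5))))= 72105/136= 530.18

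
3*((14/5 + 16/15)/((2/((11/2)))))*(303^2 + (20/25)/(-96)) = 3514448201/1200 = 2928706.83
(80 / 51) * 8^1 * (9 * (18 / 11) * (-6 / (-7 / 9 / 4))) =7464960 / 1309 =5702.80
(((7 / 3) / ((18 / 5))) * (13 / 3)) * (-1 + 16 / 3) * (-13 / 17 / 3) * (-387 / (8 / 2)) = 3306485 / 11016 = 300.15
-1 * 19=-19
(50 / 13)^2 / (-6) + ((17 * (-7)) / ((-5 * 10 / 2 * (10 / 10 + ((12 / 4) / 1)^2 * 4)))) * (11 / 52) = -4573949 / 1875900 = -2.44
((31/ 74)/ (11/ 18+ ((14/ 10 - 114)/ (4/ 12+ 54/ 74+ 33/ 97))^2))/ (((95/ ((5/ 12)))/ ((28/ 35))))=106151074665/ 465023889315907139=0.00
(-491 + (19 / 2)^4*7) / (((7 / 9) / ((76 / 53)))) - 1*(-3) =154655313 / 1484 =104215.17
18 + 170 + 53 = 241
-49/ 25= -1.96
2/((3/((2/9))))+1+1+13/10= 3.45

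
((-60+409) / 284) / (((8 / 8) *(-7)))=-349 / 1988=-0.18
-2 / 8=-1 / 4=-0.25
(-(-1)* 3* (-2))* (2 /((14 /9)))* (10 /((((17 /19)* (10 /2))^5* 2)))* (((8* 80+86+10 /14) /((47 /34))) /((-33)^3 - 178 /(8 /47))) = 5441435544816 /17783974782783125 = 0.00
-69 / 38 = -1.82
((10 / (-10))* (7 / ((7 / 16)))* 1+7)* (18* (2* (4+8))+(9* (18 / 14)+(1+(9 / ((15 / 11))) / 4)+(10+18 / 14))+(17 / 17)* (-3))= -572679 / 140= -4090.56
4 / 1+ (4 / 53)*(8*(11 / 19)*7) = 6492 / 1007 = 6.45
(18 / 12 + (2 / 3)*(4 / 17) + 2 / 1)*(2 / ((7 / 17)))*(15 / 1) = 1865 / 7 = 266.43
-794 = -794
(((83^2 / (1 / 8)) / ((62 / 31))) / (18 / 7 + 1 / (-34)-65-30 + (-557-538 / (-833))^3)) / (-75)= 31855261603144 / 14930710427909304675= 0.00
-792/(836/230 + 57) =-91080/6973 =-13.06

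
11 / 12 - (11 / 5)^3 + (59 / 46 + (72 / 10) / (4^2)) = -68989 / 8625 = -8.00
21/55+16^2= 14101/55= 256.38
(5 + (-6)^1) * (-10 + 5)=5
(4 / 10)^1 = 2 / 5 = 0.40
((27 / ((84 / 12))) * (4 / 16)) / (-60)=-0.02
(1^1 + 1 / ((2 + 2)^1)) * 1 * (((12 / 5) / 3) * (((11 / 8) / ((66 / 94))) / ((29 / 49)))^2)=5303809 / 484416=10.95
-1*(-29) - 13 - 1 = 15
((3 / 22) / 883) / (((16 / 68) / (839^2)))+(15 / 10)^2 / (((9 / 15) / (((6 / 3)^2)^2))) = 40562211 / 77704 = 522.01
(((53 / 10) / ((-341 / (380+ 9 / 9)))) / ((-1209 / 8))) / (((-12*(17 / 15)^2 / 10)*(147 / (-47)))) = 15817850 / 1946047103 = 0.01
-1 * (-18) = 18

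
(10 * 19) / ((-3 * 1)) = -190 / 3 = -63.33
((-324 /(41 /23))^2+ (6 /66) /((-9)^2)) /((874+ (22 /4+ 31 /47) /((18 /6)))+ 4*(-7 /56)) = 2325526373615 /61634774421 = 37.73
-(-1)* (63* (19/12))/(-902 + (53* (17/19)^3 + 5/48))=-4691556/40633471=-0.12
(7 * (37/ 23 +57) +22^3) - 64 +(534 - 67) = 263609/ 23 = 11461.26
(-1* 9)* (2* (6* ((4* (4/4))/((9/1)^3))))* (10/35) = -32/189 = -0.17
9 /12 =3 /4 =0.75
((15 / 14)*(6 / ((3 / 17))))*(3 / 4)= 765 / 28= 27.32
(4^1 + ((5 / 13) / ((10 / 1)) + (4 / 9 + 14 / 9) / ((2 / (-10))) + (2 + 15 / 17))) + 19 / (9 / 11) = 80129 / 3978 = 20.14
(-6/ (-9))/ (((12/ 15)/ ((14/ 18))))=35/ 54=0.65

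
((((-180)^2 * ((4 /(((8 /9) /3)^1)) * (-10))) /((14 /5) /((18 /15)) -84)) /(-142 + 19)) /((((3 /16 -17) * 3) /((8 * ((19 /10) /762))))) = 11819520 /68633467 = 0.17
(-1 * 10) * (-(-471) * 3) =-14130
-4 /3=-1.33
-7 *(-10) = 70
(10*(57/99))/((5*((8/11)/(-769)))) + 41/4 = -3622/3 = -1207.33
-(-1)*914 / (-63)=-914 / 63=-14.51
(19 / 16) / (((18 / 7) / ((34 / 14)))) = 323 / 288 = 1.12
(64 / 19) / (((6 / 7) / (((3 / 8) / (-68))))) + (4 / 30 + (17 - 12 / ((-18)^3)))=13432387 / 784890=17.11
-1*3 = -3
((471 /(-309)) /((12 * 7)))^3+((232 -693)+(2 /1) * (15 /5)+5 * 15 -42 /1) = -273314069996869 /647663663808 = -422.00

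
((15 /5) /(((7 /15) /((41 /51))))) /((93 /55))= 11275 /3689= 3.06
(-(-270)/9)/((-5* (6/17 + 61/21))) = -2142/1163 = -1.84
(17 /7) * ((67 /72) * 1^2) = 1139 /504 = 2.26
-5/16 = -0.31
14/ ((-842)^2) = 7/ 354482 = 0.00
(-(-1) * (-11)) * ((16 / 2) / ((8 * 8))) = -11 / 8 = -1.38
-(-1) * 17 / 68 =1 / 4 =0.25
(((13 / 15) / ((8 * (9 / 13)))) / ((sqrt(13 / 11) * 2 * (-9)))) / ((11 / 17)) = -221 * sqrt(143) / 213840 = -0.01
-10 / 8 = -5 / 4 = -1.25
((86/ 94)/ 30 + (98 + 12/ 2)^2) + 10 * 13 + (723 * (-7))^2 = 36130780513/ 1410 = 25624667.03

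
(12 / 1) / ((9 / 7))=28 / 3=9.33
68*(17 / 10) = 578 / 5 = 115.60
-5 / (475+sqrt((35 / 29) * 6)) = -13775 / 1308583+sqrt(6090) / 1308583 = -0.01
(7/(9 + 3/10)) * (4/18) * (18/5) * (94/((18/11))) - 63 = -23779/837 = -28.41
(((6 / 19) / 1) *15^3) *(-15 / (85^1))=-60750 / 323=-188.08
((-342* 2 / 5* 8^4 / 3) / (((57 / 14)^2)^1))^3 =-33115249535031967744 / 23149125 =-1430518412036.39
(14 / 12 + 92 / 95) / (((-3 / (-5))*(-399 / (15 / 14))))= -6085 / 636804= -0.01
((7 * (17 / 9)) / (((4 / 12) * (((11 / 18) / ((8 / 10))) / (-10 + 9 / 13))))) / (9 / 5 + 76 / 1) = -31416 / 5057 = -6.21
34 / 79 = 0.43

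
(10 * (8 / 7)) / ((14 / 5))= 200 / 49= 4.08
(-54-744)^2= 636804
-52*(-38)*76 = 150176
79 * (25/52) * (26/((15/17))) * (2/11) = 6715/33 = 203.48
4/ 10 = 2/ 5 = 0.40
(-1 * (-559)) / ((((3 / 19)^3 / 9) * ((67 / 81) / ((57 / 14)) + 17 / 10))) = 59008045590 / 87869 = 671545.66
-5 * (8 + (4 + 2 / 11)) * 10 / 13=-6700 / 143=-46.85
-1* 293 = -293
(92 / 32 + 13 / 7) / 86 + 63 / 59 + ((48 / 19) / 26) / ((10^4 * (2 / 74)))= 49268033117 / 43864730000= 1.12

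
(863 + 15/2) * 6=5223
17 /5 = 3.40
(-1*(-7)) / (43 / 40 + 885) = 280 / 35443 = 0.01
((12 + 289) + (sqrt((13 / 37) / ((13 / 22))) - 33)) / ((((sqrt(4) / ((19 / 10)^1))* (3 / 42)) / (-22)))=-392084 / 5 - 1463* sqrt(814) / 185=-78642.42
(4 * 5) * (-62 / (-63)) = 1240 / 63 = 19.68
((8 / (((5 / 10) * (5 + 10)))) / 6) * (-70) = -112 / 9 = -12.44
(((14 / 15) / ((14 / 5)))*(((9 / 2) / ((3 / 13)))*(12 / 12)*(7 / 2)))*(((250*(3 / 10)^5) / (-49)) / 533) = -243 / 459200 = -0.00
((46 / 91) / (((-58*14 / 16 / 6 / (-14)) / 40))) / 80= 1104 / 2639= 0.42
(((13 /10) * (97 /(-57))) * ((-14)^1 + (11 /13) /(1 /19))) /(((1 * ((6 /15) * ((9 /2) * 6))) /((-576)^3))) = 81302581.89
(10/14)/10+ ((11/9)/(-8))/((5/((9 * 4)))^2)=-2747/350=-7.85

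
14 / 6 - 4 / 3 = 1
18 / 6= 3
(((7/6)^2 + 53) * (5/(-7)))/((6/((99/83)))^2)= -1183985/771568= -1.53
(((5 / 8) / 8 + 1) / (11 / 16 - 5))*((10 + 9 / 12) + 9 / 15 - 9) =-47 / 80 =-0.59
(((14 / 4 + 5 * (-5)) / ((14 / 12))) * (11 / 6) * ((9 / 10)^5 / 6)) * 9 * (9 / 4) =-754114779 / 11200000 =-67.33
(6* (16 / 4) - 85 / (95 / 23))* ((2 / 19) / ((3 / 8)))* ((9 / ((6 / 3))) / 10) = 156 / 361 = 0.43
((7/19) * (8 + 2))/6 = 35/57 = 0.61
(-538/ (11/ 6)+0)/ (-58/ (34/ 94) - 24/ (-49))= 1344462/ 732413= 1.84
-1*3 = -3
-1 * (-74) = 74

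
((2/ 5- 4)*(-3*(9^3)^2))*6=172186884/ 5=34437376.80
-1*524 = -524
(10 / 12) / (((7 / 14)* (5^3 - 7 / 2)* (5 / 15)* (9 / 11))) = 0.05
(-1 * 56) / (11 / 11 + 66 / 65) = -3640 / 131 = -27.79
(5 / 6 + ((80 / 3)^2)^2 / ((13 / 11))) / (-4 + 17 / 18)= -180224351 / 1287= -140034.46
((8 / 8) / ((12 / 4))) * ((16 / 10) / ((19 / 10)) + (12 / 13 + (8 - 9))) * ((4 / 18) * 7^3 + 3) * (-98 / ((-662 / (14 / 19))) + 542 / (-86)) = -8359031611 / 66795469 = -125.14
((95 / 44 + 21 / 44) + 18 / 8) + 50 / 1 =2415 / 44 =54.89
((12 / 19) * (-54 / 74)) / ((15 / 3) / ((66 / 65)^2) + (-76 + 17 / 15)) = 7056720 / 1072054613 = 0.01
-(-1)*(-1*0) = 0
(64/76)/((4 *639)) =4/12141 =0.00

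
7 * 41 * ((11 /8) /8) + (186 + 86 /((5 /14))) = 152361 /320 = 476.13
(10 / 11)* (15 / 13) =150 / 143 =1.05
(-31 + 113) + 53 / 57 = 4727 / 57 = 82.93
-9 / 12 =-3 / 4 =-0.75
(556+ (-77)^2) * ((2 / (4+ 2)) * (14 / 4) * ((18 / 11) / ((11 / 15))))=2042775 / 121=16882.44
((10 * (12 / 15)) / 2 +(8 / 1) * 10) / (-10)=-42 / 5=-8.40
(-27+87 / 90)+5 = -21.03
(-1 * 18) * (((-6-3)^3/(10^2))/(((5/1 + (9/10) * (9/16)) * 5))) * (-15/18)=-17496/4405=-3.97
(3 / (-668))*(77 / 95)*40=-462 / 3173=-0.15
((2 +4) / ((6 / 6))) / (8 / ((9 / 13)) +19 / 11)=594 / 1315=0.45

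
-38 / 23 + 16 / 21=-430 / 483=-0.89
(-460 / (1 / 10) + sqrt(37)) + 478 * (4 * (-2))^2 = 25998.08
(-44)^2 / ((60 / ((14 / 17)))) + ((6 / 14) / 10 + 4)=109297 / 3570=30.62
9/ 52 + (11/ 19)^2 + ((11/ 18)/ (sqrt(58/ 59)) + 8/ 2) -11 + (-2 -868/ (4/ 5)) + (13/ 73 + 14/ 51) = -76390490701/ 69888156 + 11 * sqrt(3422)/ 1044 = -1092.42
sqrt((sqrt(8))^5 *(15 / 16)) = 2 *sqrt(15) *2^(3 / 4) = 13.03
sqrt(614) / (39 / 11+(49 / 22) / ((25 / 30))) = 55* sqrt(614) / 342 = 3.98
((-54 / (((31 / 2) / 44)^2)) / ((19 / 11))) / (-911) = 4599936 / 16633949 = 0.28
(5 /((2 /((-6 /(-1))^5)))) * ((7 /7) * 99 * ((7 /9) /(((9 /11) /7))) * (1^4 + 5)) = 76839840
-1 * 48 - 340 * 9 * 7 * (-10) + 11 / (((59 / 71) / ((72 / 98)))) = 214161.73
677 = 677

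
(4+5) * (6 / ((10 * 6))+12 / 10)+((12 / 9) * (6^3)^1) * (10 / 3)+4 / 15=29159 / 30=971.97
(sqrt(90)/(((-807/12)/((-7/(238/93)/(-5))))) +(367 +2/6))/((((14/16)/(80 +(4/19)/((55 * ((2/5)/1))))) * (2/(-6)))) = -7759008/77 +223941024 * sqrt(10)/33451495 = -100745.17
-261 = -261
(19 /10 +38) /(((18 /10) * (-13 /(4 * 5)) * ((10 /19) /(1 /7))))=-361 /39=-9.26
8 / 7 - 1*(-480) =3368 / 7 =481.14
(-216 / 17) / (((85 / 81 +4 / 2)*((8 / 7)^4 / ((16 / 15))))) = -1750329 / 671840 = -2.61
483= 483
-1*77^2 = -5929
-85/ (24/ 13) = -1105/ 24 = -46.04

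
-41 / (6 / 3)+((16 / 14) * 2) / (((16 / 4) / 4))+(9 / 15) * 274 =10233 / 70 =146.19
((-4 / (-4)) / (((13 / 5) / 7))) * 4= 140 / 13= 10.77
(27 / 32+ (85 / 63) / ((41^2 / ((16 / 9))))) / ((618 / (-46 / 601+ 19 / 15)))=276571614821 / 169924091561280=0.00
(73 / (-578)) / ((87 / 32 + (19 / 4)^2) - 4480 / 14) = 1168 / 2725559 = 0.00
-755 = -755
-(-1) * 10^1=10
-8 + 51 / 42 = -95 / 14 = -6.79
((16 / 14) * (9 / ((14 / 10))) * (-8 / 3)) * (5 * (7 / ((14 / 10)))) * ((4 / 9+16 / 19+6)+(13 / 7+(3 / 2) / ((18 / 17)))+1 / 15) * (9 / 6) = -50882200 / 6517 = -7807.61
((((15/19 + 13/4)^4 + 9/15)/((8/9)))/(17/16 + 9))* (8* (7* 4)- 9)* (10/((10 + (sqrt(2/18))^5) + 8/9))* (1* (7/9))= 2325657781566585/507780659264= 4580.04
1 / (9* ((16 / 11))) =11 / 144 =0.08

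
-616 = -616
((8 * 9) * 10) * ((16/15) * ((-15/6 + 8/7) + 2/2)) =-1920/7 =-274.29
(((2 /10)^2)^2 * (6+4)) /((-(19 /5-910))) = 2 /113275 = 0.00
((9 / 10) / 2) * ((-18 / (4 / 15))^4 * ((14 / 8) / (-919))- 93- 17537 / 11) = -48001001553 / 2587904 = -18548.22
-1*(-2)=2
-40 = -40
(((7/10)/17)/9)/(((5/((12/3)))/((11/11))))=0.00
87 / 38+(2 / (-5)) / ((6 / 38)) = -139 / 570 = -0.24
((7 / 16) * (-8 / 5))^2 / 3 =49 / 300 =0.16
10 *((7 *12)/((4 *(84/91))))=455/2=227.50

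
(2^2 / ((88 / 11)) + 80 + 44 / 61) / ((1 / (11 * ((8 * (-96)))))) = -41855616 / 61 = -686157.64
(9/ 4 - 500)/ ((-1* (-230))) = -1991/ 920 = -2.16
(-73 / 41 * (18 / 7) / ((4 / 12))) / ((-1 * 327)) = 1314 / 31283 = 0.04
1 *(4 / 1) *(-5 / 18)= -10 / 9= -1.11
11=11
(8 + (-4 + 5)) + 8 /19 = 179 /19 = 9.42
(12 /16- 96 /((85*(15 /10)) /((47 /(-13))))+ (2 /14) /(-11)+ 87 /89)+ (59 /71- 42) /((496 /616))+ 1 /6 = -9305482403387 /200006586780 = -46.53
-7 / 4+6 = 17 / 4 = 4.25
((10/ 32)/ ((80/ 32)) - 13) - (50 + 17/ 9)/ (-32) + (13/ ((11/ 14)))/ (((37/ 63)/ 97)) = 318995089/ 117216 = 2721.43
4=4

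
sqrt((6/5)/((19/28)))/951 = 2 * sqrt(3990)/90345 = 0.00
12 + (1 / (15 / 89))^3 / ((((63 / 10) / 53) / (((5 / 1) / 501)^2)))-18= -2486989492 / 426952701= -5.82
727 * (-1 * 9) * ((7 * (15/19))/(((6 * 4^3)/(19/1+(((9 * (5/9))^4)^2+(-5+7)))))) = -44729943615/1216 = -36784493.10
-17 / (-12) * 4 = 17 / 3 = 5.67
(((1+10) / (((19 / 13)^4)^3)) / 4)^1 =256278936347291 / 8853259676264644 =0.03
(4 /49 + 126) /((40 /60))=9267 /49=189.12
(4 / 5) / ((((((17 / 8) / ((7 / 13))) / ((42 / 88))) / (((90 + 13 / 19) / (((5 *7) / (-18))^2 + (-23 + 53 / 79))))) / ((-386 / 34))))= 204280037856 / 38039643785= 5.37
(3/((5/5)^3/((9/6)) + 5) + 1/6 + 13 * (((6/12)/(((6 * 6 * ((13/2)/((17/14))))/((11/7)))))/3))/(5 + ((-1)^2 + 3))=0.08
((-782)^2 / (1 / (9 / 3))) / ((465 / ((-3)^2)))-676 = 5398936 / 155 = 34831.85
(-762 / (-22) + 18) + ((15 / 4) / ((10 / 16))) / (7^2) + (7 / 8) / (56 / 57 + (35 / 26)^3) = 13994035752 / 263966087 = 53.01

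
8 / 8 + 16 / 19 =35 / 19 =1.84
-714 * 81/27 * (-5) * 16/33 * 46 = 2627520/11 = 238865.45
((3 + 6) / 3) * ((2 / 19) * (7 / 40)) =21 / 380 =0.06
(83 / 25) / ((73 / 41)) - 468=-850697 / 1825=-466.14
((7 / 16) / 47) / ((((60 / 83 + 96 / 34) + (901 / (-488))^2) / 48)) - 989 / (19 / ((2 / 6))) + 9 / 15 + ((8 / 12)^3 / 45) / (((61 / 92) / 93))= -812754990383472706 / 51560608339946655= -15.76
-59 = -59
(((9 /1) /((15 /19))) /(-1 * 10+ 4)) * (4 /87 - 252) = 478.71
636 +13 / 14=8917 / 14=636.93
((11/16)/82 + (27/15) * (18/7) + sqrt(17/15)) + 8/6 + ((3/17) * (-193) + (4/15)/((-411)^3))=-4566953648415143/162591381479520 + sqrt(255)/15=-27.02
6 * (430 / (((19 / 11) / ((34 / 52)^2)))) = 2050455 / 3211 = 638.57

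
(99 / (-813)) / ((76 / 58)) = -957 / 10298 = -0.09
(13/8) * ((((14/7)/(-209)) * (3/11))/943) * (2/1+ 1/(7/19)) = -117/5518436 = -0.00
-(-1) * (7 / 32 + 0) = 7 / 32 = 0.22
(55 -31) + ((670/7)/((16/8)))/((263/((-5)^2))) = 52559/1841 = 28.55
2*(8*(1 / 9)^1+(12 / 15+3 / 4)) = 439 / 90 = 4.88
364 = 364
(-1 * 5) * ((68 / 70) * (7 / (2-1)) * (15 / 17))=-30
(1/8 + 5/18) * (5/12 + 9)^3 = 336.32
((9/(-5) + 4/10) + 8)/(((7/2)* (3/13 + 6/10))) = 143/63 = 2.27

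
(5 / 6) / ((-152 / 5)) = -25 / 912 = -0.03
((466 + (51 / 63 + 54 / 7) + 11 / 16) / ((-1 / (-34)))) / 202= 2714407 / 33936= 79.99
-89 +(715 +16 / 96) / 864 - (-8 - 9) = -368957 / 5184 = -71.17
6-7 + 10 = 9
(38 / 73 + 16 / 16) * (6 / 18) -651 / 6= -107.99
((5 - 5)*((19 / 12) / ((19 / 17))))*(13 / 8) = 0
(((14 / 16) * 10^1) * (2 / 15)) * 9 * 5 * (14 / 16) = 735 / 16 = 45.94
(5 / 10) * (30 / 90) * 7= 7 / 6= 1.17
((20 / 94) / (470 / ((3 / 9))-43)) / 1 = 10 / 64249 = 0.00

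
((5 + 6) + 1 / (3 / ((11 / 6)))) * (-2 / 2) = -11.61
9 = 9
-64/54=-32/27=-1.19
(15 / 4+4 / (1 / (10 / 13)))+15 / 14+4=4331 / 364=11.90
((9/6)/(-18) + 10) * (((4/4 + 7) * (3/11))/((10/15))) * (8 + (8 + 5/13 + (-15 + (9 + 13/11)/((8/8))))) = 375.38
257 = 257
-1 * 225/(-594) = 25/66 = 0.38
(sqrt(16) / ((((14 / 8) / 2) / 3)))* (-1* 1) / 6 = -16 / 7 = -2.29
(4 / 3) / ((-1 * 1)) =-4 / 3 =-1.33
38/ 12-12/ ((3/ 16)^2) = -2029/ 6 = -338.17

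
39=39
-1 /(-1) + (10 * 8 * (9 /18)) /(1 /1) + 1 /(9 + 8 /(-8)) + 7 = 385 /8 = 48.12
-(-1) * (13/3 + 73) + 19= 289/3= 96.33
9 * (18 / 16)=81 / 8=10.12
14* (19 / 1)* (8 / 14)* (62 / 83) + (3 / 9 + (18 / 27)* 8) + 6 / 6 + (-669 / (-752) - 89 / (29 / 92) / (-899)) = 592704713219 / 4881742608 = 121.41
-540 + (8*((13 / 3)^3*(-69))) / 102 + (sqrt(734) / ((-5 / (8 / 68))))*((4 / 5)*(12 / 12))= -449984 / 459 - 8*sqrt(734) / 425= -980.87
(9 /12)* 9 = 27 /4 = 6.75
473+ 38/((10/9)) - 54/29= 73274/145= 505.34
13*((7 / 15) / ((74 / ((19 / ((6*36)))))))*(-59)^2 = 25.10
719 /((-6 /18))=-2157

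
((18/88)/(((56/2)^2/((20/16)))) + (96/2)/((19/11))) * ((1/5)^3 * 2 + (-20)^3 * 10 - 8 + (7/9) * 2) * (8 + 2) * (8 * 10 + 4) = -9758338582642/5225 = -1867624609.12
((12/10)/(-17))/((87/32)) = -64/2465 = -0.03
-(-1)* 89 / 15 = 89 / 15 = 5.93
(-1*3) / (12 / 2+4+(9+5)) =-0.12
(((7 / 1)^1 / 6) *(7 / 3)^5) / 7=16807 / 1458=11.53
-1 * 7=-7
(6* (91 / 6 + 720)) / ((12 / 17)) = 74987 / 12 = 6248.92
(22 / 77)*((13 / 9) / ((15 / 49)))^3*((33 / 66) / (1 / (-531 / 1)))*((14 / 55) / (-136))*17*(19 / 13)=22288485401 / 60142500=370.59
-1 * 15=-15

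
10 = 10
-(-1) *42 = 42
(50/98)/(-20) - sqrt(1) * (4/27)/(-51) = -6101/269892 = -0.02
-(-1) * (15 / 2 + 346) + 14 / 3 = 2149 / 6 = 358.17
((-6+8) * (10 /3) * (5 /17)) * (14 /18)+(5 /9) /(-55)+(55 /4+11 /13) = 4229939 /262548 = 16.11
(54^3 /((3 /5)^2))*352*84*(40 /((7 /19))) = 1404158976000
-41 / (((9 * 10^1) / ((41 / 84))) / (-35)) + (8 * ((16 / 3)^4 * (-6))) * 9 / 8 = -9435503 / 216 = -43682.88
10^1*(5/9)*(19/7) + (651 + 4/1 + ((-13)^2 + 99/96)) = 1693663/2016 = 840.11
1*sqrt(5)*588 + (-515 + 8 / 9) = -4627 / 9 + 588*sqrt(5) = 800.70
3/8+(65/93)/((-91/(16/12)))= 5699/15624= 0.36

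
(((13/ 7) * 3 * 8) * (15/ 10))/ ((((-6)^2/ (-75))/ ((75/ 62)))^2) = 45703125/ 107632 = 424.62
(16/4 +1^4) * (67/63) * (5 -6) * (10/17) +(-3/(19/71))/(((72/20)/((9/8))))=-2159015/325584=-6.63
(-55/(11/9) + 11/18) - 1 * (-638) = 10685/18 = 593.61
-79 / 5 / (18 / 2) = -79 / 45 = -1.76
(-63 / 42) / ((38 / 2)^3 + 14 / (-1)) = -3 / 13690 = -0.00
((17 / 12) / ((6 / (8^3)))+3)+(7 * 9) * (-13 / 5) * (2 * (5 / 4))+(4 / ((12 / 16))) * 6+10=-4385 / 18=-243.61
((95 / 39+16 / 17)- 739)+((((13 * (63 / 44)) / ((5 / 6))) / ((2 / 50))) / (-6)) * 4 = -8079883 / 7293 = -1107.90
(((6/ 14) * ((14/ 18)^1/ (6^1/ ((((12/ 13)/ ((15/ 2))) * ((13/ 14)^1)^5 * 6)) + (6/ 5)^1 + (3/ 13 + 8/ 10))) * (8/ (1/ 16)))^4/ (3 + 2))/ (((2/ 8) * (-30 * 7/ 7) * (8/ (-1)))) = 44655352729015167037210624/ 155291511592815033154452075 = 0.29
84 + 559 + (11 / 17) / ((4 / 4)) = 10942 / 17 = 643.65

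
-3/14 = -0.21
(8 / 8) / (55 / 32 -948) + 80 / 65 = 484080 / 393653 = 1.23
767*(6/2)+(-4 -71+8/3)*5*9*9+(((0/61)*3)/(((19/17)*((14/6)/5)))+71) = -26923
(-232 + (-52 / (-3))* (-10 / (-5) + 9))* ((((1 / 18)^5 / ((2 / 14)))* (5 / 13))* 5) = -5425 / 18423288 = -0.00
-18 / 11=-1.64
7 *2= 14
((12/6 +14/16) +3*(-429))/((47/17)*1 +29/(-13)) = -2270333/944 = -2405.01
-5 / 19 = -0.26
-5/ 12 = -0.42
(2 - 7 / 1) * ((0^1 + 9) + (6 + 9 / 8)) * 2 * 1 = -161.25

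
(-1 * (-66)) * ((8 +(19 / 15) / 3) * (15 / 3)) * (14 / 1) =116732 / 3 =38910.67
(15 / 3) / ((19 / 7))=35 / 19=1.84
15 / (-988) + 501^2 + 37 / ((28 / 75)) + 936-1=435768674 / 1729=252035.09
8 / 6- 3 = -5 / 3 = -1.67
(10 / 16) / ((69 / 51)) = 85 / 184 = 0.46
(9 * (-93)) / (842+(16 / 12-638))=-2511 / 616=-4.08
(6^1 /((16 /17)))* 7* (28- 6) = 3927 /4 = 981.75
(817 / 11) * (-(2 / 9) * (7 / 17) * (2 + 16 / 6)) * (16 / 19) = -134848 / 5049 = -26.71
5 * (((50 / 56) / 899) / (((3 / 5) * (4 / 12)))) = 625 / 25172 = 0.02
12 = 12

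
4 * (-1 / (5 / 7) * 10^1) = -56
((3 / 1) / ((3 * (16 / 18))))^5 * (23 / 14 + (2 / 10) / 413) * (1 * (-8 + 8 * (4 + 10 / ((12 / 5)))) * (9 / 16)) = 51698757627 / 541327360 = 95.50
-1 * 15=-15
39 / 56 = 0.70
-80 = -80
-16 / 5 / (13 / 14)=-224 / 65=-3.45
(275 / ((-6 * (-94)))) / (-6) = -275 / 3384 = -0.08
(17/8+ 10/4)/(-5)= -37/40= -0.92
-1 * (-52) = 52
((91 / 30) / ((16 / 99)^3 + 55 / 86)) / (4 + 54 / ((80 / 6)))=723196188 / 1235530123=0.59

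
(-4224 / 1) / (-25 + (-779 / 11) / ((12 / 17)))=557568 / 16543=33.70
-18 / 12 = -3 / 2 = -1.50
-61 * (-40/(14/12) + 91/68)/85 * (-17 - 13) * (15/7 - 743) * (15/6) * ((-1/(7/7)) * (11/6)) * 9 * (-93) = 114195671264565/56644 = 2016024137.85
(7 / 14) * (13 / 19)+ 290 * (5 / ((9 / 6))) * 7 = 6767.01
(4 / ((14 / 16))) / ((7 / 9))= 288 / 49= 5.88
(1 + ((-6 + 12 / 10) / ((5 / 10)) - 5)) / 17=-0.80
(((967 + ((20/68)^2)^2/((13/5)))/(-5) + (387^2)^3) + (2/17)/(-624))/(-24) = -437709602182020159051491/3127026240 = -139976312505142.32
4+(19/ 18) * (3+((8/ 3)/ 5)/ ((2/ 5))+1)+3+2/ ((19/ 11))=7073/ 513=13.79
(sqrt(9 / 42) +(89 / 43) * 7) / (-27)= -623 / 1161 - sqrt(42) / 378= -0.55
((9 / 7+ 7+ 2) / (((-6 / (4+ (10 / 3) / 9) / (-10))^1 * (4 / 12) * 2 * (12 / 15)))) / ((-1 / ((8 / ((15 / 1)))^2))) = -7552 / 189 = -39.96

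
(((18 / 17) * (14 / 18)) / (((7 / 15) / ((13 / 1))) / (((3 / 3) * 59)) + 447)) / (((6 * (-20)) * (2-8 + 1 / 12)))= 16107 / 6207289594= 0.00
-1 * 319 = -319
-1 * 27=-27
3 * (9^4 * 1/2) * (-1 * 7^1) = -137781/2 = -68890.50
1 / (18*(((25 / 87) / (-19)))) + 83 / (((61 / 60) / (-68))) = -50829611 / 9150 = -5555.15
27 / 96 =0.28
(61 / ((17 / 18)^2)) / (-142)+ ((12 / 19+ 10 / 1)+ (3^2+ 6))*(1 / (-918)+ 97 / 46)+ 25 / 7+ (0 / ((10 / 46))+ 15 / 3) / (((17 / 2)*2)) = 97286108504 / 1694725767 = 57.41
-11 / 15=-0.73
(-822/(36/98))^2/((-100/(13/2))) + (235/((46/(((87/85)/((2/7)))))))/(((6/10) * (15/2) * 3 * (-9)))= -2061560642743/6334200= -325465.04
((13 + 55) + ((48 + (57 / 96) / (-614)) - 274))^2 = 9637317986409 / 386043904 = 24964.31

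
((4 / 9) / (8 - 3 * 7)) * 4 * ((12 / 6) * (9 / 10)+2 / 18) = -1376 / 5265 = -0.26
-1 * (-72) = 72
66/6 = 11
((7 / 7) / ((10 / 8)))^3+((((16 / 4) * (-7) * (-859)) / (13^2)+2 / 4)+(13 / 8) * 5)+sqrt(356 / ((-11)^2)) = 2 * sqrt(89) / 11+25596153 / 169000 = 153.17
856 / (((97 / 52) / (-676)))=-30090112 / 97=-310207.34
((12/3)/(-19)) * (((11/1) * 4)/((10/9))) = -792/95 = -8.34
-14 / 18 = -0.78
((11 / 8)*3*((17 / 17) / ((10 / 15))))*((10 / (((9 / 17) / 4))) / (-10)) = -187 / 4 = -46.75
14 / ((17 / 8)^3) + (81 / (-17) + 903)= 4420198 / 4913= 899.69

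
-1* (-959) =959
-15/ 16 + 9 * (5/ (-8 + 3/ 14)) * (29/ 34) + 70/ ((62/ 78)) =75546435/ 919088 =82.20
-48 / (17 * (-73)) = 48 / 1241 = 0.04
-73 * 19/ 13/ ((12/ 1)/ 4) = -1387/ 39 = -35.56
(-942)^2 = 887364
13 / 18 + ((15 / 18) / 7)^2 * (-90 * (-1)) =881 / 441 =2.00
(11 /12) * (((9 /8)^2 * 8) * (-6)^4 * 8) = 96228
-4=-4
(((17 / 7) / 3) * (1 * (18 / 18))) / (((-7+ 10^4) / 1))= 17 / 209853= 0.00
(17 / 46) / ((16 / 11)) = 187 / 736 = 0.25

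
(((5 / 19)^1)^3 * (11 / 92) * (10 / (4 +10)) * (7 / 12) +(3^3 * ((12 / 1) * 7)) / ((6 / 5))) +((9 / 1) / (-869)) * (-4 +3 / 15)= 1890.04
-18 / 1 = -18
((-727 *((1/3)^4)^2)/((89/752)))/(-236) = 136676/34451811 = 0.00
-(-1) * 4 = 4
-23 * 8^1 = -184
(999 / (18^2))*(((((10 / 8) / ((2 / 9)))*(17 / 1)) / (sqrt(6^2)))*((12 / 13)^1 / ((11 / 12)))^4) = 21129569280 / 418161601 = 50.53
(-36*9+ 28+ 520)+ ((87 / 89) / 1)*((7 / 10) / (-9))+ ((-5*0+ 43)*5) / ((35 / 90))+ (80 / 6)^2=53522117 / 56070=954.56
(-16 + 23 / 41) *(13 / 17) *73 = -600717 / 697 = -861.86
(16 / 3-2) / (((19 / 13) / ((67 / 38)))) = 4355 / 1083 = 4.02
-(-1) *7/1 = 7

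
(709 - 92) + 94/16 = 4983/8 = 622.88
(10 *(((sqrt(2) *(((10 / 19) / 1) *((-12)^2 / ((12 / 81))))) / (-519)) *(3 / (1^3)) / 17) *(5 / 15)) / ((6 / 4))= -21600 *sqrt(2) / 55879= -0.55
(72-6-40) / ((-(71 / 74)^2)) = -142376 / 5041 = -28.24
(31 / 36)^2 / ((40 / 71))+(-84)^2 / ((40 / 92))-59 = 838310663 / 51840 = 16171.12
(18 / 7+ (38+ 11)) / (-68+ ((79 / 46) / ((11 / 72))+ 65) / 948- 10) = -86583684 / 130819801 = -0.66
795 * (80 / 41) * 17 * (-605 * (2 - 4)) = 1308252000 / 41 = 31908585.37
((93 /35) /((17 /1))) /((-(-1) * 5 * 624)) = 31 /618800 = 0.00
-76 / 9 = -8.44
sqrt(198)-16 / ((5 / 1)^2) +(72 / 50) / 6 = -2 / 5 +3* sqrt(22) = 13.67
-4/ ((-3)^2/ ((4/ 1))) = -16/ 9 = -1.78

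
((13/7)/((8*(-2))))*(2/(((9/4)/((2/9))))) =-13/567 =-0.02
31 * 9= 279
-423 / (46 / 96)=-20304 / 23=-882.78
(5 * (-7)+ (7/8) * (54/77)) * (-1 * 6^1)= 4539/22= 206.32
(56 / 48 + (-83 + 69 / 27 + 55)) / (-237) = 437 / 4266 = 0.10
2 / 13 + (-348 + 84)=-263.85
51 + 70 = 121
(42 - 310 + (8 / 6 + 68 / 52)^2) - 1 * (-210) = -77609 / 1521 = -51.02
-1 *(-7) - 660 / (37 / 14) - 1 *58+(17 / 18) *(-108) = -14901 / 37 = -402.73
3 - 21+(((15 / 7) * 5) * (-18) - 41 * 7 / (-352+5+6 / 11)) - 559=-20515380 / 26677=-769.03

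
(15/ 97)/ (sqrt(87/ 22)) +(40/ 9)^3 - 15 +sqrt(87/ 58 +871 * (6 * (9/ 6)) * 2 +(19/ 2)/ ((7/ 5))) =5 * sqrt(1914)/ 2813 +53065/ 729 +2 * sqrt(192157)/ 7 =198.11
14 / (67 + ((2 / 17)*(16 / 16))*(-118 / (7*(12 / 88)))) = 4998 / 18727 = 0.27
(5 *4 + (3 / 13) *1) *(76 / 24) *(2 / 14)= 4997 / 546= 9.15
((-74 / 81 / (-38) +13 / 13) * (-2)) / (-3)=3152 / 4617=0.68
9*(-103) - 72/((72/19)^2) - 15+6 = -67753/72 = -941.01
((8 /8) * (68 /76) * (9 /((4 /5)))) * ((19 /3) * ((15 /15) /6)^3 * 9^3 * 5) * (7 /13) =240975 /416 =579.27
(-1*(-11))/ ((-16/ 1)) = -11/ 16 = -0.69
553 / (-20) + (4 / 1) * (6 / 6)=-473 / 20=-23.65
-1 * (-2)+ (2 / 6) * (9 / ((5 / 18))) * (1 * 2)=118 / 5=23.60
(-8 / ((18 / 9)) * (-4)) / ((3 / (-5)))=-80 / 3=-26.67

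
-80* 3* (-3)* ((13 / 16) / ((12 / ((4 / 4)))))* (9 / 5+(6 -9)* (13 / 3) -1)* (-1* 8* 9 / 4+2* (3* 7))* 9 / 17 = -128466 / 17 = -7556.82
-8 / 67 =-0.12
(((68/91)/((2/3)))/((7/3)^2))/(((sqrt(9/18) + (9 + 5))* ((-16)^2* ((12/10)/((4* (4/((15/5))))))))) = 0.00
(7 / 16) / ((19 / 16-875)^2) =112 / 195468361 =0.00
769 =769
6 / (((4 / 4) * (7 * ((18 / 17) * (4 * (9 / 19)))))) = 323 / 756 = 0.43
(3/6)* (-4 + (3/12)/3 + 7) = 1.54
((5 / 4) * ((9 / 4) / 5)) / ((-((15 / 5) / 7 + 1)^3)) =-3087 / 16000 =-0.19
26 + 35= 61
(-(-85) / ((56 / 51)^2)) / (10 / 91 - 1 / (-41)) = 39279435 / 74816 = 525.01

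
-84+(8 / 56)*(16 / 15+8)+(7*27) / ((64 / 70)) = 416687 / 3360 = 124.01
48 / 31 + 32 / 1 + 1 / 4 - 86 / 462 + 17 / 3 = 375035 / 9548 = 39.28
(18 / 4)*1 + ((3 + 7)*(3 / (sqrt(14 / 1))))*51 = 9 / 2 + 765*sqrt(14) / 7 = 413.41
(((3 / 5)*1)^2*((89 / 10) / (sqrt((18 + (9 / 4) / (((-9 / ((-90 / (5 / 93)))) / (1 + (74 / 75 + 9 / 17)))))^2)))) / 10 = 1513 / 5057400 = 0.00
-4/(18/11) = -2.44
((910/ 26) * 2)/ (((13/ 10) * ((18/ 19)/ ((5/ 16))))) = 16625/ 936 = 17.76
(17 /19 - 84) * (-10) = 15790 /19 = 831.05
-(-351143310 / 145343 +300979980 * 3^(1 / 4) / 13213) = 351143310 / 145343 - 300979980 * 3^(1 / 4) / 13213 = -27562.99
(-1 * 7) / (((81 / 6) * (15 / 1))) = -14 / 405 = -0.03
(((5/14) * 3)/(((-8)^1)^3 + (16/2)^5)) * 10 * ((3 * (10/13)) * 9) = 1125/163072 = 0.01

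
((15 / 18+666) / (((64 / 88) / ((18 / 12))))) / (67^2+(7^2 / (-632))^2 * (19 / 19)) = 549345302 / 1793016737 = 0.31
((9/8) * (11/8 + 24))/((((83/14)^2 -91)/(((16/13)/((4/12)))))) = -89523/47437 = -1.89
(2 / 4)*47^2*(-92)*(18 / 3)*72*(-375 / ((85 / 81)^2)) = 4320147661920 / 289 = 14948607826.71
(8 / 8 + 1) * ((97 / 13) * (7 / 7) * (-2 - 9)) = -2134 / 13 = -164.15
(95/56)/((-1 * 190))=-0.01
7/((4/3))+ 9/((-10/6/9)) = -867/20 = -43.35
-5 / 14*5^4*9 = -28125 / 14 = -2008.93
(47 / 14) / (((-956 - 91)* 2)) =-47 / 29316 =-0.00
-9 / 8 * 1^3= -9 / 8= -1.12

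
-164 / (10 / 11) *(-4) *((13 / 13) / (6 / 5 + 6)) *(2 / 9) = 1804 / 81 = 22.27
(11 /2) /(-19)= -11 /38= -0.29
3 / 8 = 0.38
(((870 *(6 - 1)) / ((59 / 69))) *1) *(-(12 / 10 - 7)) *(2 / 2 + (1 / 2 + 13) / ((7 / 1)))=35687835 / 413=86411.22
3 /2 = 1.50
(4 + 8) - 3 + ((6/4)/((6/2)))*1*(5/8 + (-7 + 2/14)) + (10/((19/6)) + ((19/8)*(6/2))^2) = 509081/8512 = 59.81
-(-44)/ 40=11/ 10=1.10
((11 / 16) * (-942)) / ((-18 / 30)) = 8635 / 8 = 1079.38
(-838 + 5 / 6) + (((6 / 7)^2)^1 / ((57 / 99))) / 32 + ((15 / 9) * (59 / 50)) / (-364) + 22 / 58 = -4405340761 / 5264805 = -836.75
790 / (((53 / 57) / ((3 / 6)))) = 424.81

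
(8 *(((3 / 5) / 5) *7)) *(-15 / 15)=-168 / 25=-6.72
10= 10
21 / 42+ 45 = 91 / 2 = 45.50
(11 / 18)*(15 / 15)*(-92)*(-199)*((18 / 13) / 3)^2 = 2383.29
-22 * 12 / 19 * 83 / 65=-21912 / 1235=-17.74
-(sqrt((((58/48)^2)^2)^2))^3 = -353814783205469041/36520347436056576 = -9.69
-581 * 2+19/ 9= -10439/ 9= -1159.89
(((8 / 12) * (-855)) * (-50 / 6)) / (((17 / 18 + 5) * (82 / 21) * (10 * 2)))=89775 / 8774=10.23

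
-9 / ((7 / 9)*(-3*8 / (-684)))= -4617 / 14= -329.79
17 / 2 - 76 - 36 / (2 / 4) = -279 / 2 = -139.50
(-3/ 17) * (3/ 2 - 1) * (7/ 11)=-21/ 374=-0.06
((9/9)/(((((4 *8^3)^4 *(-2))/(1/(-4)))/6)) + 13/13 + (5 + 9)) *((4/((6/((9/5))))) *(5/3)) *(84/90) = 28.00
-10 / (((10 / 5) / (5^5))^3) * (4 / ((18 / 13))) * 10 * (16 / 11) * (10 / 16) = -99182128906250 / 99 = -1001839685921.72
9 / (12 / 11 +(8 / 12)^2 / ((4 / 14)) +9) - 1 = -262 / 1153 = -0.23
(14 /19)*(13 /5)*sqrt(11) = 182*sqrt(11) /95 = 6.35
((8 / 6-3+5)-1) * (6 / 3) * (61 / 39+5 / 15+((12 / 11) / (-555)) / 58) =61138448 / 6904755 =8.85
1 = 1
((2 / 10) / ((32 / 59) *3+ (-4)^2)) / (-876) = -59 / 4555200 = -0.00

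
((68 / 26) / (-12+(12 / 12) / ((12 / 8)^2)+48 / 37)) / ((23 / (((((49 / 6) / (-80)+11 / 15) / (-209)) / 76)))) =571761 / 1297893076480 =0.00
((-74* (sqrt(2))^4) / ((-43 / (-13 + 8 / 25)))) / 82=-46916 / 44075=-1.06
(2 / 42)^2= 1 / 441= 0.00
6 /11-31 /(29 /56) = -18922 /319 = -59.32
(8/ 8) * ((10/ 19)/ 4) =5/ 38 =0.13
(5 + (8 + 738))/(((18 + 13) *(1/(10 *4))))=30040/31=969.03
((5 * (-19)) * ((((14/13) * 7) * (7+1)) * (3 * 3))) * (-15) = 10054800/13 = 773446.15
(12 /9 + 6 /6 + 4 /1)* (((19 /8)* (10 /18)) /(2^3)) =1805 /1728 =1.04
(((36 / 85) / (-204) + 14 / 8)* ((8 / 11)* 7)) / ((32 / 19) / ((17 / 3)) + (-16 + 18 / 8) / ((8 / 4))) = -21499184 / 15892195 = -1.35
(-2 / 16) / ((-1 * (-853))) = -1 / 6824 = -0.00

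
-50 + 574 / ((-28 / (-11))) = 351 / 2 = 175.50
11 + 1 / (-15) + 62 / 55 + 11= 761 / 33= 23.06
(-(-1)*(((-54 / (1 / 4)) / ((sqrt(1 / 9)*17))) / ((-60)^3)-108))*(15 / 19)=-5507991 / 64600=-85.26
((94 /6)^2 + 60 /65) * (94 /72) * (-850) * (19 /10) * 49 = -107210119625 /4212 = -25453494.69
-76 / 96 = -19 / 24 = -0.79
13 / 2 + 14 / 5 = 93 / 10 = 9.30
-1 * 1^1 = -1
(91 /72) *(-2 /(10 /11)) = -1001 /360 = -2.78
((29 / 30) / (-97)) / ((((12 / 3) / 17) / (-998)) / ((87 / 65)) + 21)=-0.00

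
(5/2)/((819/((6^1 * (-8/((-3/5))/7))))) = 200/5733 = 0.03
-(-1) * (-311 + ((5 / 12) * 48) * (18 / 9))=-271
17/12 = 1.42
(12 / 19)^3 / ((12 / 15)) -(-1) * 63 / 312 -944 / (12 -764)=59414737 / 33526792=1.77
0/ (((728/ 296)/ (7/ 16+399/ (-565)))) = 0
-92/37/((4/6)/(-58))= 8004/37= 216.32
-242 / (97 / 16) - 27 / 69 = -89929 / 2231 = -40.31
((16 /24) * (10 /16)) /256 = 5 /3072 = 0.00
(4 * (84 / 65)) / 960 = 7 / 1300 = 0.01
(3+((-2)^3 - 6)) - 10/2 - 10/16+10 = -53/8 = -6.62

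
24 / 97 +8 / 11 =1040 / 1067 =0.97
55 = 55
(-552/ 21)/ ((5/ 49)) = -1288/ 5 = -257.60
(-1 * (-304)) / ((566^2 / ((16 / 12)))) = 304 / 240267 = 0.00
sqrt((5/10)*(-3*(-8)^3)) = 16*sqrt(3) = 27.71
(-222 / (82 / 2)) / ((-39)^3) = 0.00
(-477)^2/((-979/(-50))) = 11376450/979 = 11620.48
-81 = -81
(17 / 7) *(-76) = -1292 / 7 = -184.57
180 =180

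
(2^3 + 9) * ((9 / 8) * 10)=765 / 4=191.25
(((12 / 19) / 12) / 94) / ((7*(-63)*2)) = -0.00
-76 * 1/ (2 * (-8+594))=-19/ 293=-0.06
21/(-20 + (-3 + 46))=21/23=0.91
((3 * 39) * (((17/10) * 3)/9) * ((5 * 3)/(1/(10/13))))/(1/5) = 3825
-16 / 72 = -2 / 9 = -0.22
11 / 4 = 2.75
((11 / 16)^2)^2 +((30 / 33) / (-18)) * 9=-166629 / 720896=-0.23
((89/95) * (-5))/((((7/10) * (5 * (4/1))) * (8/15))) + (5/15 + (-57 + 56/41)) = -14638861/261744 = -55.93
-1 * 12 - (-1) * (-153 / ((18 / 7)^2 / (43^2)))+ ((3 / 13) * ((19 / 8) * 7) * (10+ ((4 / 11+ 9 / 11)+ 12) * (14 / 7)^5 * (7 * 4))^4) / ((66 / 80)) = 6843817126697311391592713 / 75371868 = 90800683441961547.13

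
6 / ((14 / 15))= 6.43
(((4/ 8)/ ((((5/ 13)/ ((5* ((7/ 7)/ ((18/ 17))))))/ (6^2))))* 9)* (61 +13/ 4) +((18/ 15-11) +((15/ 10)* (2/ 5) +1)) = 2555701/ 20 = 127785.05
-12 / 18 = -2 / 3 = -0.67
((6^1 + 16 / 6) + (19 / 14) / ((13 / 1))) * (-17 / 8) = -81413 / 4368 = -18.64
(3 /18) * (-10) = -5 /3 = -1.67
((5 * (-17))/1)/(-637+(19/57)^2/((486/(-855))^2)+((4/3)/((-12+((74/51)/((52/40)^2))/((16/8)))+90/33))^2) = 392040441994801140/2936306255231127899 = 0.13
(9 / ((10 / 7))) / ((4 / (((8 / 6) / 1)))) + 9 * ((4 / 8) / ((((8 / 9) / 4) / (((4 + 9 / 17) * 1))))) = 31899 / 340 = 93.82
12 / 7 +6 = 54 / 7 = 7.71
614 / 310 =307 / 155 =1.98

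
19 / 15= 1.27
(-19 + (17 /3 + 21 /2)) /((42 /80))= -340 /63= -5.40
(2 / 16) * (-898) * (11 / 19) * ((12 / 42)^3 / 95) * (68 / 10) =-335852 / 3095575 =-0.11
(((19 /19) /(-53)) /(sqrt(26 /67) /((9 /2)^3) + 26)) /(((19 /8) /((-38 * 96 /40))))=3418228512 /122664545935 - 279936 * sqrt(1742) /1594639097155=0.03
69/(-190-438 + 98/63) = -621/5638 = -0.11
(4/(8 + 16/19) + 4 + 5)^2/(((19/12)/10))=1576090/2793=564.30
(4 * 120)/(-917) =-480/917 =-0.52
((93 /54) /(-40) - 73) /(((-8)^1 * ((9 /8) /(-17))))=-894047 /6480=-137.97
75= 75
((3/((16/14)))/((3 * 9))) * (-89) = -623/72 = -8.65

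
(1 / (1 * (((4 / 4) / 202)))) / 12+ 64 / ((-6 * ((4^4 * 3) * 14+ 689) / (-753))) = 1203733 / 68646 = 17.54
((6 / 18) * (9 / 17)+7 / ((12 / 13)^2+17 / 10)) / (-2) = -214049 / 146642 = -1.46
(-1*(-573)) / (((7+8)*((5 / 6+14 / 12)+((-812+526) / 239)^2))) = 10910111 / 980190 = 11.13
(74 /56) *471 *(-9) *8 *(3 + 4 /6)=-1150182 /7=-164311.71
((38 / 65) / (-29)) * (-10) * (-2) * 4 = -608 / 377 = -1.61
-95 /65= -19 /13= -1.46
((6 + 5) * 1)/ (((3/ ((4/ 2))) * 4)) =11/ 6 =1.83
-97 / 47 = -2.06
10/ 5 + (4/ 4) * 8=10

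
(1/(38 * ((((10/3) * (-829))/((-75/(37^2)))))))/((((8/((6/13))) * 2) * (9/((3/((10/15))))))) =135/17940515008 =0.00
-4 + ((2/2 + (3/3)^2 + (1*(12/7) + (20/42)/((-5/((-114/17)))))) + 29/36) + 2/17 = 781/612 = 1.28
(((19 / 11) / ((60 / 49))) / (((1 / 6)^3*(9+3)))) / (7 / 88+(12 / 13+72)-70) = 48412 / 5725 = 8.46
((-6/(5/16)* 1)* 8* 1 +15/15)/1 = -763/5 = -152.60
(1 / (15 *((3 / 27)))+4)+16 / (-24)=59 / 15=3.93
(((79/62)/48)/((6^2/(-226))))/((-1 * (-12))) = -8927/642816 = -0.01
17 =17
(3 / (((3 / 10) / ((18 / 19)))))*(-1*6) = -1080 / 19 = -56.84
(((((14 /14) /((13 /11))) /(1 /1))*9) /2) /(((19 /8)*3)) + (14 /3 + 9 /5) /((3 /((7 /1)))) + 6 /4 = 17.12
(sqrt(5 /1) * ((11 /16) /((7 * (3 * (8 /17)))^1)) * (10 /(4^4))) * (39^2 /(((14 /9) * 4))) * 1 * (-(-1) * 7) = 10.40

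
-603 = -603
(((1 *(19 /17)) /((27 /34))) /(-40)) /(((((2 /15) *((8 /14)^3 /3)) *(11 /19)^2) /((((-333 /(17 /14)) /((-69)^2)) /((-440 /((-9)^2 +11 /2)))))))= -105414606059 /735417323520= -0.14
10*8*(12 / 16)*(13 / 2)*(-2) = -780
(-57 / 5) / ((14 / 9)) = -513 / 70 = -7.33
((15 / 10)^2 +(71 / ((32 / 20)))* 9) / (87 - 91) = -3213 / 32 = -100.41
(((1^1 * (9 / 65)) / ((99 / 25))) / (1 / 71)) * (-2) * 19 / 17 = -13490 / 2431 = -5.55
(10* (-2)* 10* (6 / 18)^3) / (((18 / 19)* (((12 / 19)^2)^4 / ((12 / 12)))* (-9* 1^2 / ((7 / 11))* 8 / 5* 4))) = 282351735556625 / 82752557285376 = 3.41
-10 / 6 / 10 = -1 / 6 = -0.17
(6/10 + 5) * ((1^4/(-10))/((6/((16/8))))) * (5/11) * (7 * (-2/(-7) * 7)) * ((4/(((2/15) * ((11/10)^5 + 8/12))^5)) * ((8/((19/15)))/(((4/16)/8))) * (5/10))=-5786802000000000000000000000000000000/31098266809645448424302161957537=-186081.17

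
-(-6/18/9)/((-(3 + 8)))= -0.00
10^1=10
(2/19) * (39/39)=2/19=0.11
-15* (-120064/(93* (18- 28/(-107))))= 32117120/30287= 1060.43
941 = 941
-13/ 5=-2.60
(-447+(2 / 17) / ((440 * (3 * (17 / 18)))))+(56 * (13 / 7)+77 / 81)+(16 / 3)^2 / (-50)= -4411191901 / 12874950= -342.62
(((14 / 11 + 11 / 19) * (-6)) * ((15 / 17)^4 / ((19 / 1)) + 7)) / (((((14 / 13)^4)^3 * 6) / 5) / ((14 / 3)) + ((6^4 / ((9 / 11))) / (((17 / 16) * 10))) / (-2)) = 27948002804669434322485 / 26442177876126302332592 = 1.06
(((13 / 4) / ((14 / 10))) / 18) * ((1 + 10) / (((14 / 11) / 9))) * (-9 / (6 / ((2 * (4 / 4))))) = -23595 / 784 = -30.10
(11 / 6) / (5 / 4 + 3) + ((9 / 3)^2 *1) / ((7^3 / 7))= 1537 / 2499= 0.62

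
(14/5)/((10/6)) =42/25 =1.68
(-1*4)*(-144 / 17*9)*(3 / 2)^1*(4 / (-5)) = -31104 / 85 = -365.93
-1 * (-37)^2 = -1369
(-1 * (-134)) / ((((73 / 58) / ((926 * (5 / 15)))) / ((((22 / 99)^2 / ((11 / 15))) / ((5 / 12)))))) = 115149952 / 21681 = 5311.10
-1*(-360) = 360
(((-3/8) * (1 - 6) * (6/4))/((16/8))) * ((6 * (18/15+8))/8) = 621/64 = 9.70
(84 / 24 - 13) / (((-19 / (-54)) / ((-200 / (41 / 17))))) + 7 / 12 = 1101887 / 492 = 2239.61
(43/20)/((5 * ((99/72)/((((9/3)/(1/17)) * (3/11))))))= 4.35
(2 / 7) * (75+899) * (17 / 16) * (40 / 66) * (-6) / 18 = -59.73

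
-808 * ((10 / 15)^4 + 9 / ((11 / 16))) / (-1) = 9566720 / 891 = 10737.06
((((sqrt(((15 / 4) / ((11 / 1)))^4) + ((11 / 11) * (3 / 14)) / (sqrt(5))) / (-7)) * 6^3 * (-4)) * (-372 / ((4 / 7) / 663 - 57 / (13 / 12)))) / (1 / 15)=119865096 * sqrt(5) / 213661 + 5618676375 / 3693283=2775.77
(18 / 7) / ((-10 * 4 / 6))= -27 / 70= -0.39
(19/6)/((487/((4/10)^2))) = 38/36525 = 0.00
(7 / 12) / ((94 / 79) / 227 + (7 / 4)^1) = 125531 / 377721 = 0.33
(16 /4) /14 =2 /7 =0.29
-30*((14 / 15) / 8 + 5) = -307 / 2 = -153.50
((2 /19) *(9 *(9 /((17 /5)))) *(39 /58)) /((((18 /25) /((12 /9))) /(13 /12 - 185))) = -574.31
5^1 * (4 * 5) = 100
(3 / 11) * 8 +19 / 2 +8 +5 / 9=4007 / 198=20.24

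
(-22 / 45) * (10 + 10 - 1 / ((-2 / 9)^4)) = 190.70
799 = 799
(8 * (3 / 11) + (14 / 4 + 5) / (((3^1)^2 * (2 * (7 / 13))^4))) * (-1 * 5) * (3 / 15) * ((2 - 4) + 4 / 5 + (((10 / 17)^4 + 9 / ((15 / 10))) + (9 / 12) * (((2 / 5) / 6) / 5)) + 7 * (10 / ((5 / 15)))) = -5625535009067717 / 9075592310400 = -619.85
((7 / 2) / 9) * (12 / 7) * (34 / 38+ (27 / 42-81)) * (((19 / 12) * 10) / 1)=-105685 / 126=-838.77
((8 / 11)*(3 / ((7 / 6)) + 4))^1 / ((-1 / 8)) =-2944 / 77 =-38.23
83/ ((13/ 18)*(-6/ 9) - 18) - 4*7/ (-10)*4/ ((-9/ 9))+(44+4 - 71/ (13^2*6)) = 81562409/ 2529930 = 32.24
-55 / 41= -1.34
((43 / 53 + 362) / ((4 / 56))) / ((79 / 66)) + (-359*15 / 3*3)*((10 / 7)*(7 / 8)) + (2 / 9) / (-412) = -38623084231 / 15525396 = -2487.74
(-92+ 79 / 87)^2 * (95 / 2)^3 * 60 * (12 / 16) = 269239863671875 / 6728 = 40017815646.83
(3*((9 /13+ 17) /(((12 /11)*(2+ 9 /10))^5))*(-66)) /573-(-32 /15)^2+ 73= 56458028606623849 /825052764065400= 68.43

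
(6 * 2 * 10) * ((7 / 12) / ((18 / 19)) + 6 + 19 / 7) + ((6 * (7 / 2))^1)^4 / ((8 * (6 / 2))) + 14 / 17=79029533 / 8568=9223.80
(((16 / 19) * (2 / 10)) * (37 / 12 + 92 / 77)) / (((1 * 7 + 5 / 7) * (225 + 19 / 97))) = 383441 / 924492690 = 0.00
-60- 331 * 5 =-1715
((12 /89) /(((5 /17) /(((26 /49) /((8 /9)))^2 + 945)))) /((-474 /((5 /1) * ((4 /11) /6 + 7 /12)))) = -17492596335 /5942263712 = -2.94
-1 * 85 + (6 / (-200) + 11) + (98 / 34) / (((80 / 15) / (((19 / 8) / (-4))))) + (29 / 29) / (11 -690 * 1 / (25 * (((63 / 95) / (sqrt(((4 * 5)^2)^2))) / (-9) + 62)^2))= -328661785444424804489 / 4425830140591628800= -74.26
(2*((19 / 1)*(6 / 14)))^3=1481544 / 343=4319.37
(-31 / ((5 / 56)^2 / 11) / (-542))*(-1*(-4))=2138752 / 6775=315.68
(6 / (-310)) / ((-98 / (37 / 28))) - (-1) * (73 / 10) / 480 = 0.02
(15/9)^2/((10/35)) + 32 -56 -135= -2687/18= -149.28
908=908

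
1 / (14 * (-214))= -1 / 2996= -0.00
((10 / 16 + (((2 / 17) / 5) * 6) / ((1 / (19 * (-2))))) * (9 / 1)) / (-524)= 29007 / 356320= 0.08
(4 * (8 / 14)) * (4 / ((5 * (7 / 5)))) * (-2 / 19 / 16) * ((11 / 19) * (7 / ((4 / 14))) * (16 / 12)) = -176 / 1083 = -0.16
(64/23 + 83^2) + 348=166515/23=7239.78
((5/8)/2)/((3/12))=5/4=1.25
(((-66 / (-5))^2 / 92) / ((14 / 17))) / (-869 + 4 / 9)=-166617 / 62926850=-0.00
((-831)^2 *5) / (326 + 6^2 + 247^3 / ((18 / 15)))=20716830 / 75348287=0.27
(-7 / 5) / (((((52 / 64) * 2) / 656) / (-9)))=330624 / 65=5086.52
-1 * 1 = -1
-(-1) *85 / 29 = 85 / 29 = 2.93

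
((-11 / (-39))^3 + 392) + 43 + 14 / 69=593794030 / 1364337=435.23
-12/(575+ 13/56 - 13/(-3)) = -2016/97367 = -0.02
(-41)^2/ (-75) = -1681/ 75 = -22.41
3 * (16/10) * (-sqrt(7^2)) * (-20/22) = 336/11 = 30.55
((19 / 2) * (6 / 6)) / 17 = 19 / 34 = 0.56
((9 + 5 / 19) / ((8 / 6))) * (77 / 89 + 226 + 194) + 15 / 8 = 39579957 / 13528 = 2925.78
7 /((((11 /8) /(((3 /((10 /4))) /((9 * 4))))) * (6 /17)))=238 /495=0.48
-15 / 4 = -3.75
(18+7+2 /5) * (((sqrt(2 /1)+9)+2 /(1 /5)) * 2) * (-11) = -53086 /5 - 2794 * sqrt(2) /5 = -11407.46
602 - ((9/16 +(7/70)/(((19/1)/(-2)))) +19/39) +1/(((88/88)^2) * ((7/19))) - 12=245521513/414960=591.68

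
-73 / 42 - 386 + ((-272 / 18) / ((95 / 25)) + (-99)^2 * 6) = 139843799 / 2394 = 58414.29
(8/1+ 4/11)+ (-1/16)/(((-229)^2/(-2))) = 38596587/4614808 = 8.36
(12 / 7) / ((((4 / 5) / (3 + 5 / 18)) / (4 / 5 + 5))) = 1711 / 42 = 40.74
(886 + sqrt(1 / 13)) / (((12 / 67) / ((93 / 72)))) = 2077 *sqrt(13) / 3744 + 920111 / 144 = 6391.66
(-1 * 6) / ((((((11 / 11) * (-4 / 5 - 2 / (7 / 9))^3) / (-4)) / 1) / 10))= -1286250 / 205379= -6.26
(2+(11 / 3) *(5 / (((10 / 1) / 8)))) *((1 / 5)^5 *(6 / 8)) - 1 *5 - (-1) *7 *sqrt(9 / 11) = -1249 / 250+21 *sqrt(11) / 11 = 1.34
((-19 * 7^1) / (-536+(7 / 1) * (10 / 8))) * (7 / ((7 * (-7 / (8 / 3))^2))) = 256 / 6993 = 0.04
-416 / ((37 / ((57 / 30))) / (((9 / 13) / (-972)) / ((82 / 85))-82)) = 358742078 / 204795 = 1751.71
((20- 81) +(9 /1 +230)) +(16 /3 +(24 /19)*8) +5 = 11311 /57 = 198.44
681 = 681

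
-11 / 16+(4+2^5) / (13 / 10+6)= 4957 / 1168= 4.24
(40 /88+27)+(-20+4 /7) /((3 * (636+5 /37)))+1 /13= 1945248973 /70681611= 27.52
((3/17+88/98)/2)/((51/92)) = 41170/42483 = 0.97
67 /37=1.81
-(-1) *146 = 146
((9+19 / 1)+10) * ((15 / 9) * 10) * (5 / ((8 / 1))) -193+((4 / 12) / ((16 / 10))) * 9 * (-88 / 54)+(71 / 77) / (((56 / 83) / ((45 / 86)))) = 669142601 / 3337488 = 200.49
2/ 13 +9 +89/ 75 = 10082/ 975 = 10.34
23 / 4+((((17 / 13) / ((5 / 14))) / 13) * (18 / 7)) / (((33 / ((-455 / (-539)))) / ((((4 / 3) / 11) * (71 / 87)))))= 242440369 / 42150108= 5.75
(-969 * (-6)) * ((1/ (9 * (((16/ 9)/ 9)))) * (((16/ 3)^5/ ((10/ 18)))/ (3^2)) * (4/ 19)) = 8912896/ 15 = 594193.07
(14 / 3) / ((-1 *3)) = -14 / 9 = -1.56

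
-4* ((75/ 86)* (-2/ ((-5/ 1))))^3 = -13500/ 79507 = -0.17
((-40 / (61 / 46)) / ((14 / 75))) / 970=-6900 / 41419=-0.17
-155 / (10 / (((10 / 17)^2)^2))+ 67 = 5440907 / 83521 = 65.14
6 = 6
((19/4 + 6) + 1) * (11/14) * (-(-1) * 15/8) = 7755/448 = 17.31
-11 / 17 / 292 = -11 / 4964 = -0.00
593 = 593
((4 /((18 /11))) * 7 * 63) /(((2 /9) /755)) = 3662505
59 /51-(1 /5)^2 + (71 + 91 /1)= 207974 /1275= 163.12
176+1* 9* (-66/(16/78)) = -10879/4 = -2719.75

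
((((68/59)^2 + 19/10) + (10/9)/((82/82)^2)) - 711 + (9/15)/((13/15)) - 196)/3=-3673509137/12218310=-300.66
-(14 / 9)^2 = -196 / 81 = -2.42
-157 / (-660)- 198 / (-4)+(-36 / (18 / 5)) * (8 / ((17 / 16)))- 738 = -8567101 / 11220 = -763.56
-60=-60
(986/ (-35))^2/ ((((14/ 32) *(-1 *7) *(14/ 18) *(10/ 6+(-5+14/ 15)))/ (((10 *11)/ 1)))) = 256659744/ 16807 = 15271.00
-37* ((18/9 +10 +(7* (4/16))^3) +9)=-975.30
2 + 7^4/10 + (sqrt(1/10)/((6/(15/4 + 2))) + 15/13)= 23* sqrt(10)/240 + 31623/130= 243.56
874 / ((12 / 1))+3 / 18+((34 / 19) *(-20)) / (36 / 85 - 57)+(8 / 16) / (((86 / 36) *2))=579420277 / 7857906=73.74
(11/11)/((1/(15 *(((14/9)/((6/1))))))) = 35/9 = 3.89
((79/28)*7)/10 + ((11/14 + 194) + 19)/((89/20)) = 1246417/24920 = 50.02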